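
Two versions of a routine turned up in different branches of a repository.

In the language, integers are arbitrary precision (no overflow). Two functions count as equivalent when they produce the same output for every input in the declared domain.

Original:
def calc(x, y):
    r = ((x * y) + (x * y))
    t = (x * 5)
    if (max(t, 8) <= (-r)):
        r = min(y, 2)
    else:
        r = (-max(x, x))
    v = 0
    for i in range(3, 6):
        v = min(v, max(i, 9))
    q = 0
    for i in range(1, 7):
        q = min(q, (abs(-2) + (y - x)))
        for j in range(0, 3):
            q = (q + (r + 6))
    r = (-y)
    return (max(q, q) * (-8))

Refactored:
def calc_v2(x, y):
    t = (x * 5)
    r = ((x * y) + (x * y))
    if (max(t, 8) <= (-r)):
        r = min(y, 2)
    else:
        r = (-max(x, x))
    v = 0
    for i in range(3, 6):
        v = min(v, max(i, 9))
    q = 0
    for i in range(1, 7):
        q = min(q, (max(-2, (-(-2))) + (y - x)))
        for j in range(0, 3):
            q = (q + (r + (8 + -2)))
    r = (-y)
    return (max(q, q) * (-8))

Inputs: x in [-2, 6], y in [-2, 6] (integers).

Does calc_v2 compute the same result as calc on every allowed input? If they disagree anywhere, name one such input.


Reading the diff, among the changes: min/max/abs usage differs; and arithmetic usage differs; and constant usage differs.
Spot check at x=0, y=2 — calc: r = 0; t = 0; (max(t, 8) <= (-r)) -> false; r = 0; v = 0; [i=3]; v = 0; [i=4]; v = 0; [i=5]; v = 0; q = 0; [i=1]; q = 0; [j=0]; q = 6; [j=1]; q = 12; [j=2]; q = 18; [i=2]; q = 4; [j=0]; q = 10; [j=1]; q = 16; [j=2]; q = 22; [i=3]; q = 4; [j=0]; q = 10; [j=1]; q = 16; [j=2]; q = 22; [i=4]; q = 4; [j=0]; q = 10; [j=1]; q = 16; [j=2]; q = 22; [i=5]; q = 4; [j=0]; q = 10; [j=1]; q = 16; [j=2]; q = 22; [i=6]; q = 4; [j=0]; q = 10; [j=1]; q = 16; [j=2]; q = 22; r = -2; return -176. calc_v2: t = 0; r = 0; (max(t, 8) <= (-r)) -> false; r = 0; v = 0; [i=3]; v = 0; [i=4]; v = 0; [i=5]; v = 0; q = 0; [i=1]; q = 0; [j=0]; q = 6; [j=1]; q = 12; [j=2]; q = 18; [i=2]; q = 4; [j=0]; q = 10; [j=1]; q = 16; [j=2]; q = 22; [i=3]; q = 4; [j=0]; q = 10; [j=1]; q = 16; [j=2]; q = 22; [i=4]; q = 4; [j=0]; q = 10; [j=1]; q = 16; [j=2]; q = 22; [i=5]; q = 4; [j=0]; q = 10; [j=1]; q = 16; [j=2]; q = 22; [i=6]; q = 4; [j=0]; q = 10; [j=1]; q = 16; [j=2]; q = 22; r = -2; return -176. Both give -176.
Across all 81 domain points the two functions coincide.
verdict: equivalent


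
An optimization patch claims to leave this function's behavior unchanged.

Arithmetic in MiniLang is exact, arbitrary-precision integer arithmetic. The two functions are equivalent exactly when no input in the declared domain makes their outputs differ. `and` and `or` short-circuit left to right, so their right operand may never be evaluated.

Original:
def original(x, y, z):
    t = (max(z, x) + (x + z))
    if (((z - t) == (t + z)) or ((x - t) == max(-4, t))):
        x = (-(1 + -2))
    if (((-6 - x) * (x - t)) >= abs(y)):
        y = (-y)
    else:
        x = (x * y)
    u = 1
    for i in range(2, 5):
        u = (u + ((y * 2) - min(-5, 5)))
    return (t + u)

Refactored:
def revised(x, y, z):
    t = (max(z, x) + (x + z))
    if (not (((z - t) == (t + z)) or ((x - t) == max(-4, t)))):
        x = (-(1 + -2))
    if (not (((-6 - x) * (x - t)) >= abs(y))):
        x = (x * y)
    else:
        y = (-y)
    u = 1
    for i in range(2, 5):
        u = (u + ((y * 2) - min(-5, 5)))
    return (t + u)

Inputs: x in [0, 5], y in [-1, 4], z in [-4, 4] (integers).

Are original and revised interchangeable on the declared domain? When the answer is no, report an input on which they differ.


On input x=2, y=-1, z=-2, original returns 12 while revised returns 24.
verdict: not equivalent; witness: x=2, y=-1, z=-2


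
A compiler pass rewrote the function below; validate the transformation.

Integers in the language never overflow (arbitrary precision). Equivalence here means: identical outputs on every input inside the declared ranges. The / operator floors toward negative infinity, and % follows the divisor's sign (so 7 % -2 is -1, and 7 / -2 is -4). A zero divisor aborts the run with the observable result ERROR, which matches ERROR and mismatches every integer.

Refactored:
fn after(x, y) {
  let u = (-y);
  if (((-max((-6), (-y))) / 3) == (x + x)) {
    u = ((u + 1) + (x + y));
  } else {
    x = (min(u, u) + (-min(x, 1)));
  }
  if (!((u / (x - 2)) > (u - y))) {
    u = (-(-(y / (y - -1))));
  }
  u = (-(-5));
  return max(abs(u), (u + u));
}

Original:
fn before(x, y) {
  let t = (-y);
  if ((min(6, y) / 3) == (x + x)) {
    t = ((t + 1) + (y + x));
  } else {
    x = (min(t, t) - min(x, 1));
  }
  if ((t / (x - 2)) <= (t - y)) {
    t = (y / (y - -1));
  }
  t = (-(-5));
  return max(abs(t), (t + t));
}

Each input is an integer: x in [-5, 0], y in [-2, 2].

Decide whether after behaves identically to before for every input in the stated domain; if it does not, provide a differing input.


The two versions differ — the changes include comparison usage differs, plus local variable names differ, plus boolean connective usage differs, plus min/max/abs usage differs, plus arithmetic usage differs.
As a probe, take x=-3, y=-1: before runs t = 1; ((min(6, y) / 3) == (x + x)) -> false; x = 4; ((t / (x - 2)) <= (t - y)) -> true; division by zero -> ERROR; after runs u = 1; (((-max((-6), (-y))) / 3) == (x + x)) -> false; x = 4; (!((u / (x - 2)) > (u - y))) -> true; division by zero -> ERROR; both end at ERROR.
Checked all 30 inputs in the declared domain: the outputs agree on every one.
verdict: equivalent


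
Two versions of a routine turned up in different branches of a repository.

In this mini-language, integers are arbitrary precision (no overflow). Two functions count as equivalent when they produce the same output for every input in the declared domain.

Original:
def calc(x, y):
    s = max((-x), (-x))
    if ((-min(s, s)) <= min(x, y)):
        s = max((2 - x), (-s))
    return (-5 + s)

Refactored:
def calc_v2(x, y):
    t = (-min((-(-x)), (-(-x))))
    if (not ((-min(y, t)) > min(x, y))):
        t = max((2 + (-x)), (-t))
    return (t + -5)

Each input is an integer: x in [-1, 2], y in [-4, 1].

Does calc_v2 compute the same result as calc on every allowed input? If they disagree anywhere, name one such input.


The rewrite breaks on x=-1, y=-1, where the results are -2 and -4.
calc: s := 1 | ((-min(s, s)) <= min(x, y)): true | s := 3 | result -2
calc_v2: t := 1 | (not ((-min(y, t)) > min(x, y))): false | result -4
verdict: not equivalent; witness: x=-1, y=-1


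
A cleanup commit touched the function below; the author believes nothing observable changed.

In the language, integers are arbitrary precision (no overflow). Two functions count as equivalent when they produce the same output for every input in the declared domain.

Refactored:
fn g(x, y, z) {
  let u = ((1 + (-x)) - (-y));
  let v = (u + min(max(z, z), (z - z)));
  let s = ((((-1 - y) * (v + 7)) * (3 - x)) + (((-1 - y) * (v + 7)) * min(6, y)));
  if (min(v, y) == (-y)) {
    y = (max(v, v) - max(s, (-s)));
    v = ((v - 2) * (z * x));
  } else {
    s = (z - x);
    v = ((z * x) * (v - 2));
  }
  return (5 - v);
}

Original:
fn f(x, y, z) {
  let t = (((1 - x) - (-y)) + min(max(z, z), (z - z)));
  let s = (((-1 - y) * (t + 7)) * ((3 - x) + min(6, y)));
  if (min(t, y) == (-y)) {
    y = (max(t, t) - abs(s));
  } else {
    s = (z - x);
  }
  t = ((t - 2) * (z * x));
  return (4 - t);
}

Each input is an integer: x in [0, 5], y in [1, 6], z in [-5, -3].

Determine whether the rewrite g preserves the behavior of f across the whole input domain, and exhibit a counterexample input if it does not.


Consider the input x=0, y=1, z=-5.
f: t=-3, then s=-32, then (min(t, y) == (-y)) is false, then s=-5, then t=0, then returns 4
g: u=2, then v=-3, then s=-32, then (min(v, y) == (-y)) is false, then s=-5, then v=0, then returns 5
4 and 5 differ, so these are not the same function on this domain.
verdict: not equivalent; witness: x=0, y=1, z=-5


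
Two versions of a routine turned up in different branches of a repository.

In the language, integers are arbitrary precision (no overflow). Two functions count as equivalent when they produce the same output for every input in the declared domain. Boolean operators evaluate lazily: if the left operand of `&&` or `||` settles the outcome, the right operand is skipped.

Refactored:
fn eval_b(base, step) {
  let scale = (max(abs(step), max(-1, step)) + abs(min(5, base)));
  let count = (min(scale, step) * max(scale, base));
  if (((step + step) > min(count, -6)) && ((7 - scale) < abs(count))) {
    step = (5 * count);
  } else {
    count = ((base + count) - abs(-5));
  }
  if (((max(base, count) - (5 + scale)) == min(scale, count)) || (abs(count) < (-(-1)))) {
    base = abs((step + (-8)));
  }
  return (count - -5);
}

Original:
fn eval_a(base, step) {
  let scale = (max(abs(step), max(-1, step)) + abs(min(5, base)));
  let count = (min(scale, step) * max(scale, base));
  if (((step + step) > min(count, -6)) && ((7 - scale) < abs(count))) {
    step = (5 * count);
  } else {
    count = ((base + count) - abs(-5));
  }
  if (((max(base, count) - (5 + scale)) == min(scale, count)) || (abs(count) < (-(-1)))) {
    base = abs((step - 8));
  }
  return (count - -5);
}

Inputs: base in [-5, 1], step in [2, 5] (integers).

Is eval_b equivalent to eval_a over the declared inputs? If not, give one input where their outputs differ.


Although arithmetic usage differs, 28/28 inputs agree.
verdict: equivalent


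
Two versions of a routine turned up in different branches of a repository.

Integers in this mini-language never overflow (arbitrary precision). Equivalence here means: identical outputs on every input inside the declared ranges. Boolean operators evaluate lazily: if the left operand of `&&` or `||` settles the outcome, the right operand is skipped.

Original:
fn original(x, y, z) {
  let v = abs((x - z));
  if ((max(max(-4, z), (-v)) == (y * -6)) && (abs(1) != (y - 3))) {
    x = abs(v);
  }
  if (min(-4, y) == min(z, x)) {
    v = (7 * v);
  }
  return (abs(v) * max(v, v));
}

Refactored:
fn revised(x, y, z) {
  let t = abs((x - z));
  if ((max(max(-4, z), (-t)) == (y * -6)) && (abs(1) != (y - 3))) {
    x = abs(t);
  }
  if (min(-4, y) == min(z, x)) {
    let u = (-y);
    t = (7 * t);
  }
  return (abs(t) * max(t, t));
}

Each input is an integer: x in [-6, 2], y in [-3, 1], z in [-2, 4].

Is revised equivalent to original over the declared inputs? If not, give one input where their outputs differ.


Comparing the listings, the differences include: local variable names differ; and statement counts differ.
Spot check at x=-4, y=0, z=0 — original: v := 4 | ((max(max(-4, z), (-v)) == (y * -6)) && (abs(1) != (y - 3))): true | x := 4 | (min(-4, y) == min(z, x)): false | result 16. revised: t := 4 | ((max(max(-4, z), (-t)) == (y * -6)) && (abs(1) != (y - 3))): true | x := 4 | (min(-4, y) == min(z, x)): false | result 16. Both give 16.
An exhaustive pass over the 315 declared inputs shows identical outputs.
verdict: equivalent


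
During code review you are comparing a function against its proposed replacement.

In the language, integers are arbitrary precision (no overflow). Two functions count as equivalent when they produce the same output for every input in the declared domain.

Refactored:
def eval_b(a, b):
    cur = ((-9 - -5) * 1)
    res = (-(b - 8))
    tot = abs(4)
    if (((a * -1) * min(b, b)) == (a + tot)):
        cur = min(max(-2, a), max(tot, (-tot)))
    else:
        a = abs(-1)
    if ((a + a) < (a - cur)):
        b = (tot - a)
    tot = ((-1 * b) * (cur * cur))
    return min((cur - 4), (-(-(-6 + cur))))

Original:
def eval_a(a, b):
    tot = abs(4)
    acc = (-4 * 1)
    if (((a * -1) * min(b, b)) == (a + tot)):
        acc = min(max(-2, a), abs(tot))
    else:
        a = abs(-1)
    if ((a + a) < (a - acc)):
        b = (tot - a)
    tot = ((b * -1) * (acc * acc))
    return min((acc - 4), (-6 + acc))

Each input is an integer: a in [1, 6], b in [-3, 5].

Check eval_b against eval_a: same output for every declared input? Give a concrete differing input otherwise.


Reading the diff, among the changes: arithmetic usage differs; statement counts differ; local variable names differ; min/max/abs usage differs; constant usage differs.
One worked example (a=2, b=1) — eval_a: tot=4, then acc=-4, then (((a * -1) * min(b, b)) == (a + tot)) is false, then a=1, then ((a + a) < (a - acc)) is true, then b=3, then tot=-48, then returns -10; eval_b: cur=-4, then res=7, then tot=4, then (((a * -1) * min(b, b)) == (a + tot)) is false, then a=1, then ((a + a) < (a - cur)) is true, then b=3, then tot=-48, then returns -10; agreement on -10.
Sweeping the whole domain (54 inputs) finds no disagreement.
verdict: equivalent


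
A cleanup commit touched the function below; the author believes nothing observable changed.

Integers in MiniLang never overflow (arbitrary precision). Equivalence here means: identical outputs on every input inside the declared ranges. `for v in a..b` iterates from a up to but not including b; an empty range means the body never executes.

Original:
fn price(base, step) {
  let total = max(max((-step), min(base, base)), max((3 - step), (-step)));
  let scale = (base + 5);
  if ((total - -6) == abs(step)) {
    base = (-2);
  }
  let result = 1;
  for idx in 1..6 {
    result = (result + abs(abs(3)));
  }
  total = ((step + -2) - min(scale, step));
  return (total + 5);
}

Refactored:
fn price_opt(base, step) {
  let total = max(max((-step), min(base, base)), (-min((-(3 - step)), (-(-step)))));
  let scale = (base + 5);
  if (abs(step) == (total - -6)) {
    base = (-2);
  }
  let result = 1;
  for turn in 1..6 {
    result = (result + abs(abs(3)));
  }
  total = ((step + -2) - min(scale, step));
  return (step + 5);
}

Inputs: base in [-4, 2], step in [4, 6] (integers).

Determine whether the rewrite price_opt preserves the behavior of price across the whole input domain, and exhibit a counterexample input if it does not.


Take base=-4, step=4.
price: total = -1; scale = 1; ((total - -6) == abs(step)) -> false; result = 1; [idx=1]; result = 4; [idx=2]; result = 7; [idx=3]; result = 10; [idx=4]; result = 13; [idx=5]; result = 16; total = 1; return 6
price_opt: total = -1; scale = 1; (abs(step) == (total - -6)) -> false; result = 1; [turn=1]; result = 4; [turn=2]; result = 7; [turn=3]; result = 10; [turn=4]; result = 13; [turn=5]; result = 16; total = 1; return 9
6 against 9: the behavior changed.
verdict: not equivalent; witness: base=-4, step=4


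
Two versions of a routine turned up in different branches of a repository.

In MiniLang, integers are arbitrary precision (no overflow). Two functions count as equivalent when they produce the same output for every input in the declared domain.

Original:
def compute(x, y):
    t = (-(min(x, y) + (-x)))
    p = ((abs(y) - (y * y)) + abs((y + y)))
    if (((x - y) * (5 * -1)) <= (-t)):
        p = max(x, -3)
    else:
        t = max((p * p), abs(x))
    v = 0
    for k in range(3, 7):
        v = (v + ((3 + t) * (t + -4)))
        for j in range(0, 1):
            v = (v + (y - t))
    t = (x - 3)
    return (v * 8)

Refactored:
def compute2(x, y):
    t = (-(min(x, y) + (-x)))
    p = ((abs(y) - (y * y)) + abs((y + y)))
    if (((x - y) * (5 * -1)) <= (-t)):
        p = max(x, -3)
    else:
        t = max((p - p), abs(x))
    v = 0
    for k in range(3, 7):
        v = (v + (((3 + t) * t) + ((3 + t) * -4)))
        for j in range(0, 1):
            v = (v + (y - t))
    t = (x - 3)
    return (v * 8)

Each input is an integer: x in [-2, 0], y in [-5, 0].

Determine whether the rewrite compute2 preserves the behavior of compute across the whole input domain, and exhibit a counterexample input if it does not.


There is a counterexample at x=-2, y=-1: -160 on one side, -416 on the other.
compute: t = 0; p = 2; (((x - y) * (5 * -1)) <= (-t)) -> false; t = 4; v = 0; [k=3]; v = 0; [j=0]; v = -5; [k=4]; v = -5; [j=0]; v = -10; [k=5]; v = -10; [j=0]; v = -15; [k=6]; v = -15; [j=0]; v = -20; t = -5; return -160
compute2: t = 0; p = 2; (((x - y) * (5 * -1)) <= (-t)) -> false; t = 2; v = 0; [k=3]; v = -10; [j=0]; v = -13; [k=4]; v = -23; [j=0]; v = -26; [k=5]; v = -36; [j=0]; v = -39; [k=6]; v = -49; [j=0]; v = -52; t = -5; return -416
verdict: not equivalent; witness: x=-2, y=-1


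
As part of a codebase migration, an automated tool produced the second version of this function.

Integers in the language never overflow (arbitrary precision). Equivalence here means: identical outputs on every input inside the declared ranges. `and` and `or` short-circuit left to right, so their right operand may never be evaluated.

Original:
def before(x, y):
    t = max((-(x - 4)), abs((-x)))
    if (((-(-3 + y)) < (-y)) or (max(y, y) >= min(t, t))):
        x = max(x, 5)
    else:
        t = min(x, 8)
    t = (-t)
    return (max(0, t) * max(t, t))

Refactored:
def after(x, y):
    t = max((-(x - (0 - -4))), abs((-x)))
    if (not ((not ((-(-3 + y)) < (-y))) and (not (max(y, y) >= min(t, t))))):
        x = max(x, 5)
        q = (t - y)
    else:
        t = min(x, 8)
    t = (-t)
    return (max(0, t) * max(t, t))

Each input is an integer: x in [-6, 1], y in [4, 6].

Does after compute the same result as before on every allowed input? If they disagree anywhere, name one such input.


Reading the diff, among the changes: arithmetic usage differs, plus local variable names differ, plus constant usage differs, plus boolean connective usage differs, plus statement counts differ.
Spot check at x=-2, y=6 — before: t=6, then (((-(-3 + y)) < (-y)) or (max(y, y) >= min(t, t))) is true, then x=5, then t=-6, then returns 0. after: t=6, then (not ((not ((-(-3 + y)) < (-y))) and (not (max(y, y) >= min(t, t))))) is true, then x=5, then q=0, then t=-6, then returns 0. Both give 0.
Across all 24 domain points the two functions coincide.
verdict: equivalent


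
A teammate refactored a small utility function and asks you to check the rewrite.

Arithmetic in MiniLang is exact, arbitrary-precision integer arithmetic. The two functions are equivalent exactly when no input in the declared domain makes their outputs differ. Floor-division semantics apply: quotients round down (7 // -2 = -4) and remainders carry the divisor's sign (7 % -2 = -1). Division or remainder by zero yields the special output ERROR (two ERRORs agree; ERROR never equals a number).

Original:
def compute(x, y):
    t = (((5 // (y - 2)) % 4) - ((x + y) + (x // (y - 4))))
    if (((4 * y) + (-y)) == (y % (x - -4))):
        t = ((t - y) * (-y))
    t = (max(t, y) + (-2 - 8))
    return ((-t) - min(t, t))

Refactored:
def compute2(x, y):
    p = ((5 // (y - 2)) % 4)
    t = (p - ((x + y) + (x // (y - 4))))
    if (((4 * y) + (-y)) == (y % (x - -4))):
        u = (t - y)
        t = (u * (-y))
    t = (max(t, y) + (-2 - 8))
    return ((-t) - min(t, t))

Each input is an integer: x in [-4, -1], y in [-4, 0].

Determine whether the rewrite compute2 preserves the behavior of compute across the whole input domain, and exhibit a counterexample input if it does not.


Equivalent — the differences include local variable names differ; and statement counts differ, yet no declared input distinguishes the two.
Tracing x=-4, y=-1: compute: t=7, then a zero divisor aborts: ERROR | compute2: p=2, then t=7, then a zero divisor aborts: ERROR — matching result ERROR.
Across all 20 domain points the two functions coincide.
verdict: equivalent


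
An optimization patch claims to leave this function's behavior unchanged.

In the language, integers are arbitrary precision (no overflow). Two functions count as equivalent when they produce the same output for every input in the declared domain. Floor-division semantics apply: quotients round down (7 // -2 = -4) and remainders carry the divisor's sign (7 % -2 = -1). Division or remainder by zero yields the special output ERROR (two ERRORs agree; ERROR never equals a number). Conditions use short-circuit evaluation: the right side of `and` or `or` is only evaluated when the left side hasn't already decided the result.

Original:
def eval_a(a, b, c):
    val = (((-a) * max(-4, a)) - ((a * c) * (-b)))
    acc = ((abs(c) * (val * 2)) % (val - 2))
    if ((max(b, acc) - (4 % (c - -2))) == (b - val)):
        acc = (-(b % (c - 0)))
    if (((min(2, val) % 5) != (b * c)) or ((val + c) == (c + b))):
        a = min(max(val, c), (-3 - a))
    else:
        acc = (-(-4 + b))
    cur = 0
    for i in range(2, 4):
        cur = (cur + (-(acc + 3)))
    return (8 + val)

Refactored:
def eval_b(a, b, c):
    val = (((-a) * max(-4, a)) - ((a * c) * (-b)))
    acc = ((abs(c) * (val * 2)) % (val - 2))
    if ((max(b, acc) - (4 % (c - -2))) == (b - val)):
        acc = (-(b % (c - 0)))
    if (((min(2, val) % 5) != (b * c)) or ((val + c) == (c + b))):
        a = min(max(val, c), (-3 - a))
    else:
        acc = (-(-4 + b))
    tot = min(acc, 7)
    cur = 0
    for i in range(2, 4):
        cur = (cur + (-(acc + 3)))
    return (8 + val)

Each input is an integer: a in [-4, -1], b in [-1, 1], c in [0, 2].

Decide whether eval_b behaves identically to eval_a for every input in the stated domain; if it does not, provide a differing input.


The two versions differ — the changes include statement counts differ; also local variable names differ; also constant usage differs; also min/max/abs usage differs.
Spot check at a=-3, b=0, c=1 — eval_a: val becomes -9; next acc becomes -7; next ((max(b, acc) - (4 % (c - -2))) == (b - val)) evaluates to false; next (((min(2, val) % 5) != (b * c)) or ((val + c) == (c + b))) evaluates to true; next a becomes 0; next cur becomes 0; next at i=2:; next cur becomes 4; next at i=3:; next cur becomes 8; next final value -1. eval_b: val becomes -9; next acc becomes -7; next ((max(b, acc) - (4 % (c - -2))) == (b - val)) evaluates to false; next (((min(2, val) % 5) != (b * c)) or ((val + c) == (c + b))) evaluates to true; next a becomes 0; next tot becomes -7; next cur becomes 0; next at i=2:; next cur becomes 4; next at i=3:; next cur becomes 8; next final value -1. Both give -1.
Across all 36 domain points the two functions coincide.
verdict: equivalent


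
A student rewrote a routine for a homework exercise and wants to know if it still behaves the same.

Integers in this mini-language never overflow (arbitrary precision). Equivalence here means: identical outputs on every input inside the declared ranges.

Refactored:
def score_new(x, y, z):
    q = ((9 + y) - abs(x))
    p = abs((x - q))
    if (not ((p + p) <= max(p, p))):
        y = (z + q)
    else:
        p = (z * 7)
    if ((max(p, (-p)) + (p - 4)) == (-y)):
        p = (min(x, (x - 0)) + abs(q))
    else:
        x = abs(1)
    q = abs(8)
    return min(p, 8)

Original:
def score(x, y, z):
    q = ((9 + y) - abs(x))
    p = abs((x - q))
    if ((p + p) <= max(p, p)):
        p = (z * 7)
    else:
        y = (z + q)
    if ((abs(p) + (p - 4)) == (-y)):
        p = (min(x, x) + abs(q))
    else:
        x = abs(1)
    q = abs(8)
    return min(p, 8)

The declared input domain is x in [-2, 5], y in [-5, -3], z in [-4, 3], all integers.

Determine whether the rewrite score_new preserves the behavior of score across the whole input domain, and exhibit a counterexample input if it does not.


Equivalent — the differences include boolean connective usage differs, arithmetic usage differs, min/max/abs usage differs, constant usage differs, yet no declared input distinguishes the two.
As a probe, take x=-1, y=-3, z=0: score runs q=5, then p=6, then ((p + p) <= max(p, p)) is false, then y=5, then ((abs(p) + (p - 4)) == (-y)) is false, then x=1, then q=8, then returns 6; score_new runs q=5, then p=6, then (not ((p + p) <= max(p, p))) is true, then y=5, then ((max(p, (-p)) + (p - 4)) == (-y)) is false, then x=1, then q=8, then returns 6; both end at 6.
An exhaustive pass over the 192 declared inputs shows identical outputs.
verdict: equivalent


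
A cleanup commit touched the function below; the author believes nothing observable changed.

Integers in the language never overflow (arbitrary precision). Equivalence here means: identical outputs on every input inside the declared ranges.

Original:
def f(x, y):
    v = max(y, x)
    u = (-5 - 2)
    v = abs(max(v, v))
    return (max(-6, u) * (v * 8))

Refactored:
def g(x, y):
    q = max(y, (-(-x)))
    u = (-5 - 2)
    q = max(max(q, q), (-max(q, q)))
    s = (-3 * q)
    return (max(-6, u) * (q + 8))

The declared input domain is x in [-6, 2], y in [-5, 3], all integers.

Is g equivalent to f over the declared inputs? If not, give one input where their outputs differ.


Take x=-6, y=-5.
f: v becomes -5; next u becomes -7; next v becomes 5; next final value -240
g: q becomes -5; next u becomes -7; next q becomes 5; next s becomes -15; next final value -78
-240 against -78: the behavior changed.
verdict: not equivalent; witness: x=-6, y=-5


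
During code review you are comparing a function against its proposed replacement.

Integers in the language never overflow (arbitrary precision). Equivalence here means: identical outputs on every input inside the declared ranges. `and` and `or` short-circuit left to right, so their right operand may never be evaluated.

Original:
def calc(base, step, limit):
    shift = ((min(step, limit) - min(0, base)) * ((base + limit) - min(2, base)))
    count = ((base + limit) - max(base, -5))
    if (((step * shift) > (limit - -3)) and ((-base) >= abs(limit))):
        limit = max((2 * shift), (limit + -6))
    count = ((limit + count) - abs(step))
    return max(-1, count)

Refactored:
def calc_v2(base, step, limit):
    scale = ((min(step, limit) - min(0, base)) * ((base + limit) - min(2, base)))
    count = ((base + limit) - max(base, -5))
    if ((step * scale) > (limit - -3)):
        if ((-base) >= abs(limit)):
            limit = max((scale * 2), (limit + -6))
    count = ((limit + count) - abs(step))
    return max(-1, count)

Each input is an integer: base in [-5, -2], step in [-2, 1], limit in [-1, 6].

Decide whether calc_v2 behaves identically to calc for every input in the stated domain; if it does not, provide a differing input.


Changes here: local variable names differ; and statement counts differ; and boolean connective usage differs; and branching structure differs; the full 128-point sweep finds no disagreement.
verdict: equivalent


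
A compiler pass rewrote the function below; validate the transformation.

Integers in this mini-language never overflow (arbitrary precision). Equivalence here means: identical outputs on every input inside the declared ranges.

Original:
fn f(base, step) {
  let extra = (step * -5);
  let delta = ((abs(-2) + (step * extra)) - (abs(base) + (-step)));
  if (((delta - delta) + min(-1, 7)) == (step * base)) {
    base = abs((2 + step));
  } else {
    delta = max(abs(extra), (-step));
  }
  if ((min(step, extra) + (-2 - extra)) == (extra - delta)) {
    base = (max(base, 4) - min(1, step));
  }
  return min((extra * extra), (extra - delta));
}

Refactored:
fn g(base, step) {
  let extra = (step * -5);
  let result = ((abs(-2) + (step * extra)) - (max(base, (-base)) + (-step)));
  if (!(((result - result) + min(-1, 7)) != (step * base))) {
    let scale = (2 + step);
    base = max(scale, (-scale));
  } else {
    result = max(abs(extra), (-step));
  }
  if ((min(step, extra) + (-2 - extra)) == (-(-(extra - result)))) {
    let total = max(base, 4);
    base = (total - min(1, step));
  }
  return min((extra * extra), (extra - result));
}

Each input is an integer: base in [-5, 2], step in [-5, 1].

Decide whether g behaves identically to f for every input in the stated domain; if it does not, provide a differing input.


Changes here: comparison usage differs; statement counts differ; boolean connective usage differs; min/max/abs usage differs; local variable names differ; the full 56-point sweep finds no disagreement.
verdict: equivalent


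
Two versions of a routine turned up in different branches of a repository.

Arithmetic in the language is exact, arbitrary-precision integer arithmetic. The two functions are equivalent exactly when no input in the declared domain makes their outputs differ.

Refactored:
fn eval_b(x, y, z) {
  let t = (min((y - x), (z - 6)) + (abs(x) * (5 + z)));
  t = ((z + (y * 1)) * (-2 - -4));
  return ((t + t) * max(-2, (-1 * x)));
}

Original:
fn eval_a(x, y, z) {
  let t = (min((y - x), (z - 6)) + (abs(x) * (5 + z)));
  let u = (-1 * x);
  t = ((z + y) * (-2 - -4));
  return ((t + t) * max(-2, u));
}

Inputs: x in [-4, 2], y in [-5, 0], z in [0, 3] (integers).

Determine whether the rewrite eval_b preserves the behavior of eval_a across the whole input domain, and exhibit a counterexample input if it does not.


This is a faithful refactor — statement counts differ; and constant usage differs; and arithmetic usage differs; and local variable names differ, but the computed results match everywhere.
One worked example (x=-4, y=-5, z=2) — eval_a: t=24, then u=4, then t=-6, then returns -48; eval_b: t=24, then t=-6, then returns -48; agreement on -48.
Sweeping the whole domain (168 inputs) finds no disagreement.
verdict: equivalent


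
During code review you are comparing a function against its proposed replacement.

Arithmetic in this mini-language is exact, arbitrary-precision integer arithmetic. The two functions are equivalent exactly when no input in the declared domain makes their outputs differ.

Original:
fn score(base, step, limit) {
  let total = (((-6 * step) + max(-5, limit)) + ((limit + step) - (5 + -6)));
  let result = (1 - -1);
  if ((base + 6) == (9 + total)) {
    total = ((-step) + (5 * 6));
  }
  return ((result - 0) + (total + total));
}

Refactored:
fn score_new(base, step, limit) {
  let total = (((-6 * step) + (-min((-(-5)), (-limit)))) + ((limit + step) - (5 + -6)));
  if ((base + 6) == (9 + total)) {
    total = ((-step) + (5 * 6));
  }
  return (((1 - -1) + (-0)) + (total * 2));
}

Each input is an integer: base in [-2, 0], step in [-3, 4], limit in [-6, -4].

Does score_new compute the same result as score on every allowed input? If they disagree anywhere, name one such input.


Although local variable names differ; arithmetic usage differs; min/max/abs usage differs; constant usage differs; statement counts differ, 72/72 inputs agree.
verdict: equivalent


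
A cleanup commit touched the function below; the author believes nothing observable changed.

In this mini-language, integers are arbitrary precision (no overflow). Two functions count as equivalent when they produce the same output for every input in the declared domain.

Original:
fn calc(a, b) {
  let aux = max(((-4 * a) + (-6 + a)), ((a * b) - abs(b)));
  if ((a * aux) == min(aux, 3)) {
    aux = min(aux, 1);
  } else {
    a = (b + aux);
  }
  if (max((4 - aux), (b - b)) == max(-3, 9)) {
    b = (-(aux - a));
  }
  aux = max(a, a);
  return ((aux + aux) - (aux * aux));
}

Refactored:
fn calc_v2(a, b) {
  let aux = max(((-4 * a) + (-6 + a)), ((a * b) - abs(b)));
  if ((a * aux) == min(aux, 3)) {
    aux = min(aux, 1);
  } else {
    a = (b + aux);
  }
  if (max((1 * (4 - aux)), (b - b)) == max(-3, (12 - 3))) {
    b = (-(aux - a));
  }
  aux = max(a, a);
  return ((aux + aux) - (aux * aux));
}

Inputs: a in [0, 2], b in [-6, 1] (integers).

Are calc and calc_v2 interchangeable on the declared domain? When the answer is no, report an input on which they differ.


This is a faithful refactor — constant usage differs; arithmetic usage differs, but the computed results match everywhere.
Tracing a=0, b=1: calc: aux = -1; ((a * aux) == min(aux, 3)) -> false; a = 0; (max((4 - aux), (b - b)) == max(-3, 9)) -> false; aux = 0; return 0 | calc_v2: aux = -1; ((a * aux) == min(aux, 3)) -> false; a = 0; (max((1 * (4 - aux)), (b - b)) == max(-3, (12 - 3))) -> false; aux = 0; return 0 — matching result 0.
Across all 24 domain points the two functions coincide.
verdict: equivalent


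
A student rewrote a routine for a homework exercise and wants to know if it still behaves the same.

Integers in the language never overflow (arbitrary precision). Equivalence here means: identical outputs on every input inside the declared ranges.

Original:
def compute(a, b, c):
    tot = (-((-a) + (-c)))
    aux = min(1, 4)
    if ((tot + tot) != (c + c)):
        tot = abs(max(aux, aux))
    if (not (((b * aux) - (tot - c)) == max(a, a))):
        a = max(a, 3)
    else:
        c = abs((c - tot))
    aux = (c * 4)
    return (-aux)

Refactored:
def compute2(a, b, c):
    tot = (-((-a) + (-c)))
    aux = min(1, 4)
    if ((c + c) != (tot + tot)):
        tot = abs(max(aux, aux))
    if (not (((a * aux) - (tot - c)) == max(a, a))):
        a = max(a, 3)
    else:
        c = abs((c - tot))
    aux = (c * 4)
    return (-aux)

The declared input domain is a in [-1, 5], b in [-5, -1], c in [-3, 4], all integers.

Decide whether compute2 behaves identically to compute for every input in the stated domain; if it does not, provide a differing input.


There is a counterexample at a=-1, b=-5, c=1: -4 on one side, 0 on the other.
compute: tot := 0 | aux := 1 | ((tot + tot) != (c + c)): true | tot := 1 | (not (((b * aux) - (tot - c)) == max(a, a))): true | a := 3 | aux := 4 | result -4
compute2: tot := 0 | aux := 1 | ((c + c) != (tot + tot)): true | tot := 1 | (not (((a * aux) - (tot - c)) == max(a, a))): false | c := 0 | aux := 0 | result 0
verdict: not equivalent; witness: a=-1, b=-5, c=1


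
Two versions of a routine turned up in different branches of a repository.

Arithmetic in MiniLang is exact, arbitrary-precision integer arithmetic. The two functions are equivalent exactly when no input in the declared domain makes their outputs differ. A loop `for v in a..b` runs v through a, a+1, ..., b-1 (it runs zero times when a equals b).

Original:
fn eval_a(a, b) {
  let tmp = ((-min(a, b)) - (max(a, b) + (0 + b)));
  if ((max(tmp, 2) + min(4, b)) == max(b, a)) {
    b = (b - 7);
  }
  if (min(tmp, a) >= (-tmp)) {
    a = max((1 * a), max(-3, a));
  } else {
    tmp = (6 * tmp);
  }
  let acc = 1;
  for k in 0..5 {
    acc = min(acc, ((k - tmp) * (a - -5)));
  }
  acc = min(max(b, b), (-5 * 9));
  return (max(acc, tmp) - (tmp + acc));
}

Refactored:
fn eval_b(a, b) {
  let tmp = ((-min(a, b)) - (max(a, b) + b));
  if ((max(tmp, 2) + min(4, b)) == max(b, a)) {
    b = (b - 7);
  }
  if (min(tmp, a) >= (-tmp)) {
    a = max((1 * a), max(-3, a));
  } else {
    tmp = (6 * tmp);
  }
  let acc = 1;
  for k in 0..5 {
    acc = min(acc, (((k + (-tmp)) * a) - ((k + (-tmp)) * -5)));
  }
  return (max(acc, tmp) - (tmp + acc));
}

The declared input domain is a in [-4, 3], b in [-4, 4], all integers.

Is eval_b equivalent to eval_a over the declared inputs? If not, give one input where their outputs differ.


Input a=-4, b=-4: 45 from eval_a versus 24 from eval_b.
verdict: not equivalent; witness: a=-4, b=-4


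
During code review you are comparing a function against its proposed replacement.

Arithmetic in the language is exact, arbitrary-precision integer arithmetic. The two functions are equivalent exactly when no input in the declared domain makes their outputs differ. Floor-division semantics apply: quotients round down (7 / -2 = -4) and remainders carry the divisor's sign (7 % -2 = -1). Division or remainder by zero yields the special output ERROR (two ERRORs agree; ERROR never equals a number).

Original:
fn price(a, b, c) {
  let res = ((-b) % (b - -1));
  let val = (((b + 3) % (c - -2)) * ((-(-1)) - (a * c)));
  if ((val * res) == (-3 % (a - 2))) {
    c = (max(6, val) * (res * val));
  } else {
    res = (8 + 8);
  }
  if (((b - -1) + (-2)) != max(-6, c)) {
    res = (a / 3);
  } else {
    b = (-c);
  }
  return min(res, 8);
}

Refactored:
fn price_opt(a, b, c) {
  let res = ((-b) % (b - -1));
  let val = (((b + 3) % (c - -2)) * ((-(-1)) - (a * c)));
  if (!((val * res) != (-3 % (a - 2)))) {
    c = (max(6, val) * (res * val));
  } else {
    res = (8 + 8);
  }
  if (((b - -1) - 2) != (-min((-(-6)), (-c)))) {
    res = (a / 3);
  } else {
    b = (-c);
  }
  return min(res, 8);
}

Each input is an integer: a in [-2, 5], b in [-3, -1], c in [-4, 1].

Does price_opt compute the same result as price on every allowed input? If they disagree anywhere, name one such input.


Equivalent — the differences include arithmetic usage differs; and min/max/abs usage differs; and boolean connective usage differs; and comparison usage differs, yet no declared input distinguishes the two.
Tracing a=-1, b=-2, c=0: price: res = 0; val = 1; ((val * res) == (-3 % (a - 2))) -> true; c = 0; (((b - -1) + (-2)) != max(-6, c)) -> true; res = -1; return -1 | price_opt: res = 0; val = 1; (!((val * res) != (-3 % (a - 2)))) -> true; c = 0; (((b - -1) - 2) != (-min((-(-6)), (-c)))) -> true; res = -1; return -1 — matching result -1.
Checked all 144 inputs in the declared domain: the outputs agree on every one.
verdict: equivalent


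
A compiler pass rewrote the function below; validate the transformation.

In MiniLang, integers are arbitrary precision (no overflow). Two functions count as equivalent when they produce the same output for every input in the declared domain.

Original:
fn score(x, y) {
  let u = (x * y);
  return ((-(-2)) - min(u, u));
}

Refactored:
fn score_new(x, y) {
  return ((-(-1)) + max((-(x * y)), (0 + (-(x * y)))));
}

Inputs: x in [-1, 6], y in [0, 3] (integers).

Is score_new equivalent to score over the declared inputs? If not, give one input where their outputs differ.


Evaluate both at x=-1, y=0.
score: u := 0 | result 2
score_new: result 1
2 against 1: the behavior changed.
verdict: not equivalent; witness: x=-1, y=0


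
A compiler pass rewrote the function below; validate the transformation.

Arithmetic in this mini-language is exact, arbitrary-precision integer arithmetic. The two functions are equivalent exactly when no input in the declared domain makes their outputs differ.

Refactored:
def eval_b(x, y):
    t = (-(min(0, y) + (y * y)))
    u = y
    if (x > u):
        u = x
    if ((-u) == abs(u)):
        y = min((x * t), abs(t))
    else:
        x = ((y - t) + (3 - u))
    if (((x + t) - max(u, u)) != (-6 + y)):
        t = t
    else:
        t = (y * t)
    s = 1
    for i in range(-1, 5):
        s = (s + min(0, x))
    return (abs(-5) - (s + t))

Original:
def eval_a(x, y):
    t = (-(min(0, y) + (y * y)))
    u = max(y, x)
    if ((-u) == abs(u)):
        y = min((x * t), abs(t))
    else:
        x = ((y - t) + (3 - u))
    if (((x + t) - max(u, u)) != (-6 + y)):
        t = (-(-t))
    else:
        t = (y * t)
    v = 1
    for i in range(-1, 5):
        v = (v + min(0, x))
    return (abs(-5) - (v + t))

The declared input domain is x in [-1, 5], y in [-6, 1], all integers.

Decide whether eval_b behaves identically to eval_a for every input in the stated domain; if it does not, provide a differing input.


Behavior is preserved: although min/max/abs usage differs; also local variable names differ; also branching structure differs; also comparison usage differs; also statement counts differ, the outputs never diverge.
Spot check at x=0, y=1 — eval_a: t=-1, then u=1, then ((-u) == abs(u)) is false, then x=4, then (((x + t) - max(u, u)) != (-6 + y)) is true, then t=-1, then v=1, then (i=-1), then v=1, then (i=0), then v=1, then (i=1), then v=1, then (i=2), then v=1, then (i=3), then v=1, then (i=4), then v=1, then returns 5. eval_b: t=-1, then u=1, then (x > u) is false, then ((-u) == abs(u)) is false, then x=4, then (((x + t) - max(u, u)) != (-6 + y)) is true, then t=-1, then s=1, then (i=-1), then s=1, then (i=0), then s=1, then (i=1), then s=1, then (i=2), then s=1, then (i=3), then s=1, then (i=4), then s=1, then returns 5. Both give 5.
Checked all 56 inputs in the declared domain: the outputs agree on every one.
verdict: equivalent


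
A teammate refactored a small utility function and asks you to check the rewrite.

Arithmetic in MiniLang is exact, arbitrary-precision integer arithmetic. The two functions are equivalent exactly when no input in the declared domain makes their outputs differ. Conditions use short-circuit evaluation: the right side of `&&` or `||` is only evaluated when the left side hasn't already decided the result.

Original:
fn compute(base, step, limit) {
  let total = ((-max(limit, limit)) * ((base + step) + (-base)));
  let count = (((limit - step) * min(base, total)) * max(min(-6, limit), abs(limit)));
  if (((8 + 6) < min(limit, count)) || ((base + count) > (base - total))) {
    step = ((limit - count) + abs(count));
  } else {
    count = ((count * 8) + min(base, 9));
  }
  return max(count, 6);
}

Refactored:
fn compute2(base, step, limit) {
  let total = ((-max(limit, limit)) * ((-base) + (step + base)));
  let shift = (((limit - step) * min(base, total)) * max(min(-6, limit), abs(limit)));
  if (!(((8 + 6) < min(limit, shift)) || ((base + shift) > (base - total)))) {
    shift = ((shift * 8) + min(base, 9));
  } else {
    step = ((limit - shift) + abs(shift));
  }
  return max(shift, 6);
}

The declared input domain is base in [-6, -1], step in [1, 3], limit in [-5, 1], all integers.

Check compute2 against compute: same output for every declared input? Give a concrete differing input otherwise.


Although local variable names differ, and boolean connective usage differs, 126/126 inputs agree.
verdict: equivalent
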